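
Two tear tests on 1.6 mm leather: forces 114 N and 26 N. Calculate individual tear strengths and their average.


Tear 1 = 71.3 N/mm
Tear 2 = 16.3 N/mm
Average = 43.8 N/mm


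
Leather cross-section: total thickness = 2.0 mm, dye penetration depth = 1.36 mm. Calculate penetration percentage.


Penetration% = 1.36 / 2.0 x 100
Penetration = 68.0%


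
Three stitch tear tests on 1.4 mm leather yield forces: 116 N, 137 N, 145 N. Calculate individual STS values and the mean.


STS1 = 82.9 N/mm
STS2 = 97.9 N/mm
STS3 = 103.6 N/mm
Mean = 94.8 N/mm

STS1 = 116 / 1.4 = 82.9 N/mm
STS2 = 137 / 1.4 = 97.9 N/mm
STS3 = 145 / 1.4 = 103.6 N/mm
Mean = (82.9 + 97.9 + 103.6) / 3 = 94.8 N/mm


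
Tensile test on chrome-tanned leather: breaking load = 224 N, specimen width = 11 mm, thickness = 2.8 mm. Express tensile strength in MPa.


7.27 MPa

Cross-section = 11 x 2.8 = 30.8 mm^2
TS = 224 / 30.8 = 7.27 MPa
(1 N/mm^2 = 1 MPa)


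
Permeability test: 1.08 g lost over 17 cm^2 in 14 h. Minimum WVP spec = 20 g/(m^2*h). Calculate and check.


WVP = 1.08 / (17 x 14) x 10000 = 45.38 g/(m^2*h)
Minimum: 20 g/(m^2*h)
Meets spec: Yes


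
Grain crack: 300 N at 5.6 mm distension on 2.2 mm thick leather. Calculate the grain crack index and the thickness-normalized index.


Crack index = 300 / 5.6 = 53.6 N/mm
Normalized = 53.6 / 2.2 = 24.4 N/mm per mm


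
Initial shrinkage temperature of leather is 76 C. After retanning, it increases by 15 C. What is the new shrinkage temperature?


91 C


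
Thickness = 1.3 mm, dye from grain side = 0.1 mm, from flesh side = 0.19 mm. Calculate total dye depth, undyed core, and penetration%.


Total dyed = 0.29 mm
Undyed core = 1.01 mm
Penetration = 22.3%

Total dyed = 0.1 + 0.19 = 0.29 mm
Undyed core = 1.3 - 0.29 = 1.01 mm
Penetration = 0.29 / 1.3 x 100 = 22.3%


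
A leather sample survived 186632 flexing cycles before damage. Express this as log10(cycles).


log10(186632) = 5.27


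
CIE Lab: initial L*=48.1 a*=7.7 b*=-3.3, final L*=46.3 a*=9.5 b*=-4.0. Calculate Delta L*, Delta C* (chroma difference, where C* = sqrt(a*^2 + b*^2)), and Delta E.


Delta L* = 46.3 - 48.1 = -1.8
C1* = sqrt((7.7)^2 + (-3.3)^2) = 8.377
C2* = sqrt((9.5)^2 + (-4.0)^2) = 10.308
Delta C* = 10.308 - 8.377 = 1.93
Delta E = sqrt((-1.8)^2 + (1.8)^2 + (-0.7)^2) = 2.64


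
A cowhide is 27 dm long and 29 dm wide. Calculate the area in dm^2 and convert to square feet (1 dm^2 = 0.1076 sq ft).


Area = 27 x 29 = 783 dm^2
Conversion: 783 x 0.1076 = 84.25 sq ft


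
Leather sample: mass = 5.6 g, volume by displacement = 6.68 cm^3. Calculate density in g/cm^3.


Density = mass / volume
Density = 5.6 / 6.68 = 0.838 g/cm^3


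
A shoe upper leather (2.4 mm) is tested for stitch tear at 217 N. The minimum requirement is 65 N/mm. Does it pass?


STS = 90.4 N/mm
Passes: Yes


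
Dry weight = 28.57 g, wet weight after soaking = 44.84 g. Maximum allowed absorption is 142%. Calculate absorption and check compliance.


WA = (44.84 - 28.57) / 28.57 x 100 = 56.9%
Maximum allowed: 142%
Compliant: Yes


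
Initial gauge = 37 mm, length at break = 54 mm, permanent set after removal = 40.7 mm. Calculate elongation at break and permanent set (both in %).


Elongation at break = (54 - 37) / 37 x 100 = 45.9%
Permanent set = (40.7 - 37) / 37 x 100 = 10.0%


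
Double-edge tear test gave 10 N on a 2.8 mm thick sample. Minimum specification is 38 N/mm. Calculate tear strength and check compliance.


Tear strength = 10 / 2.8 = 3.6 N/mm
Required minimum = 38 N/mm
Compliant: No


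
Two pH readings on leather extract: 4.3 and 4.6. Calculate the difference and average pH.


Difference = 0.3
Average pH = 4.45

Difference = |4.3 - 4.6| = 0.3
Average = (4.3 + 4.6) / 2 = 4.45


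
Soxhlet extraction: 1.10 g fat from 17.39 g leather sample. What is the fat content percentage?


Fat content = 1.10 / 17.39 x 100
Fat = 6.3%


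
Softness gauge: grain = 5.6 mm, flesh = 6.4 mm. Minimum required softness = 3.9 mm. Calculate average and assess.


Average softness = 6.00 mm
Meets requirement: Yes


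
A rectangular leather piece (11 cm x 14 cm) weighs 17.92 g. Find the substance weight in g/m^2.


1163.6 g/m^2


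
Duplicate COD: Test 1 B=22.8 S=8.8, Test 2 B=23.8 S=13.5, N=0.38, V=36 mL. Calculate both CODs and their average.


COD1 = 1182.2 mg/L
COD2 = 869.8 mg/L
Average = 1026.0 mg/L


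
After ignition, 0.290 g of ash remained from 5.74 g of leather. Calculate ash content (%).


5.05%


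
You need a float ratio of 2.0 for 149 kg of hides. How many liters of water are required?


Water = hide weight x target ratio
Water = 149 x 2.0 = 298.0 L


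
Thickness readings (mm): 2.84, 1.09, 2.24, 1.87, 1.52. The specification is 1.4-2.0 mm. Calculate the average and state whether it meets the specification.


Sum = 9.56
Average = 9.56 / 5 = 1.91 mm
Specification range: 1.4 to 2.0 mm
Within spec: Yes


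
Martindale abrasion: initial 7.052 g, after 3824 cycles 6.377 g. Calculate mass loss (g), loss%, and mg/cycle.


Loss = 7.052 - 6.377 = 0.675 g
Loss% = 0.675 / 7.052 x 100 = 9.57%
Rate = 0.675 / 3824 x 1000 = 0.177 mg/cycle


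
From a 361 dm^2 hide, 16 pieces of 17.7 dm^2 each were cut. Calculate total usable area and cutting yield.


Usable area = 283.2 dm^2
Yield = 78.4%

Total usable = 16 x 17.7 = 283.2 dm^2
Yield = 283.2 / 361 x 100 = 78.4%


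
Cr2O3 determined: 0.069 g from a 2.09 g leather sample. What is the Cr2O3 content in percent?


Cr2O3% = 0.069 / 2.09 x 100
Cr2O3% = 3.30%


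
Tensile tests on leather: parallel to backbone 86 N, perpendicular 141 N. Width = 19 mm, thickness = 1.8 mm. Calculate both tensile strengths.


Parallel = 2.51 N/mm^2
Perpendicular = 4.12 N/mm^2

Area = 19 x 1.8 = 34.2 mm^2
TS (parallel) = 86 / 34.2 = 2.51 N/mm^2
TS (perpendicular) = 141 / 34.2 = 4.12 N/mm^2


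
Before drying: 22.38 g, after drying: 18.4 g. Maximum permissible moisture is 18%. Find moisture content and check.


MC = (22.38 - 18.4) / 22.38 x 100 = 17.8%
Maximum: 18%
Acceptable: Yes


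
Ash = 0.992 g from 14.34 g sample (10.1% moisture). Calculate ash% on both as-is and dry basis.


As-is ash% = 0.992 / 14.34 x 100 = 6.92%
Dry mass = 14.34 x (100 - 10.1) / 100 = 12.89166 g
Dry-basis ash% = 0.992 / 12.89166 x 100 = 7.69%


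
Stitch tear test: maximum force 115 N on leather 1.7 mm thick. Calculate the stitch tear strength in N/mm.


67.6 N/mm

Stitch tear strength = force / thickness
STS = 115 / 1.7 = 67.6 N/mm


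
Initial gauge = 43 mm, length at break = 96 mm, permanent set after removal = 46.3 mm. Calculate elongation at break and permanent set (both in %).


Elongation at break = (96 - 43) / 43 x 100 = 123.3%
Permanent set = (46.3 - 43) / 43 x 100 = 7.7%


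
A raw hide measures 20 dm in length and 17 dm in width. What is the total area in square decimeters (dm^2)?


Area = length x width
Area = 20 x 17 = 340 dm^2


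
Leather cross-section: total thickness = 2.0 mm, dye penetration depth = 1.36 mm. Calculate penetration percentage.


Penetration% = 1.36 / 2.0 x 100
Penetration = 68.0%


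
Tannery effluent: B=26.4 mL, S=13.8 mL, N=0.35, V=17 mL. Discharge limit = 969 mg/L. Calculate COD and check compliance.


COD = 2075.3 mg/L
Compliant: No

COD = (26.4 - 13.8) x 0.35 x 8000 / 17 = 2075.3 mg/L
Limit: 969 mg/L
Compliant: No


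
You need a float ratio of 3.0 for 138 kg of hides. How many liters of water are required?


414.0 L

Water = hide weight x target ratio
Water = 138 x 3.0 = 414.0 L


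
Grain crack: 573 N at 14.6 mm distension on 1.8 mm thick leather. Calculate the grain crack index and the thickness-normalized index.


Crack index = 573 / 14.6 = 39.2 N/mm
Normalized = 39.2 / 1.8 = 21.8 N/mm per mm


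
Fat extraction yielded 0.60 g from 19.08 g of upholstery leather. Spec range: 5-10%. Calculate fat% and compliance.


Fat% = 0.60 / 19.08 x 100 = 3.1%
Spec range: 5-10%
Compliant: No


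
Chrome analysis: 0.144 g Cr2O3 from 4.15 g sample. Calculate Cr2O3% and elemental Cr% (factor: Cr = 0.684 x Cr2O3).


Cr2O3 = 3.47%
Cr = 2.37%

Cr2O3% = 0.144 / 4.15 x 100 = 3.47%
Cr% = 3.47 x 0.684 = 2.37%


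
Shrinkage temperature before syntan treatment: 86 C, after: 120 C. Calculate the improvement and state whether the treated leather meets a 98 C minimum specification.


Improvement = 34 C
Meets 98 C spec: Yes

Improvement = 120 - 86 = 34 C
Spec check: 120 C >= 98 C? Yes


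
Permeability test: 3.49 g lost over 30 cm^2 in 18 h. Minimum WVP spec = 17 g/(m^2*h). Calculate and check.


WVP = 3.49 / (30 x 18) x 10000 = 64.63 g/(m^2*h)
Minimum: 17 g/(m^2*h)
Meets spec: Yes


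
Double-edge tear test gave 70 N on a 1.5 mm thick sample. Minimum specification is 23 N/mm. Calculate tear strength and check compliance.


Tear strength = 70 / 1.5 = 46.7 N/mm
Required minimum = 23 N/mm
Compliant: Yes


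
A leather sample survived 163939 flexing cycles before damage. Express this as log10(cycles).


5.21

log10(163939) = 5.21


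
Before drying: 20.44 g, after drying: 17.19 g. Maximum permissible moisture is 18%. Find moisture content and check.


Moisture content = 15.9%
Acceptable: Yes

MC = (20.44 - 17.19) / 20.44 x 100 = 15.9%
Maximum: 18%
Acceptable: Yes


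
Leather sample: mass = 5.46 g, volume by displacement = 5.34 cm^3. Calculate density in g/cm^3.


1.022 g/cm^3

Density = mass / volume
Density = 5.46 / 5.34 = 1.022 g/cm^3


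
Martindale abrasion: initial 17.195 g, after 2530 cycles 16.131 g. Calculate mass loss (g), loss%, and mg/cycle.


Mass loss = 1.064 g
Loss = 6.19%
Rate = 0.421 mg/cycle


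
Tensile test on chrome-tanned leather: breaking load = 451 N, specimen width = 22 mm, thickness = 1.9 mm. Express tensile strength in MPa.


10.79 MPa

Cross-section = 22 x 1.9 = 41.8 mm^2
TS = 451 / 41.8 = 10.79 MPa
(1 N/mm^2 = 1 MPa)


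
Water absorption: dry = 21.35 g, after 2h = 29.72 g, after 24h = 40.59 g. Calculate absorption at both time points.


2h absorption = 39.2%
24h absorption = 90.1%

WA (2h) = (29.72 - 21.35) / 21.35 x 100 = 39.2%
WA (24h) = (40.59 - 21.35) / 21.35 x 100 = 90.1%


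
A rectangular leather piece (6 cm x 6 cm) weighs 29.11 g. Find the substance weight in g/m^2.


8086.1 g/m^2

Area = 6 x 6 = 36 cm^2
SW = 29.11 / 36 x 10000 = 8086.1 g/m^2


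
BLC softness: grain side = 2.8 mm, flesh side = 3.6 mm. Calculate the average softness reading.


Average = (2.8 + 3.6) / 2
Average = 3.20 mm


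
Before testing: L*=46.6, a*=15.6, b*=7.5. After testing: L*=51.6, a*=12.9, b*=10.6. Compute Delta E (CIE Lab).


dL = 51.6 - 46.6 = 5.0
da = 12.9 - 15.6 = -2.7
db = 10.6 - 7.5 = 3.1
dE = sqrt((5.0)^2 + (-2.7)^2 + (3.1)^2) = 6.47


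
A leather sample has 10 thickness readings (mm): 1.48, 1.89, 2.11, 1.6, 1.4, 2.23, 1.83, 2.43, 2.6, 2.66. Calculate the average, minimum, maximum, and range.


Sum = 20.23
Average = 20.23 / 10 = 2.02 mm
Minimum = 1.4 mm
Maximum = 2.66 mm
Range = 2.66 - 1.4 = 1.26 mm


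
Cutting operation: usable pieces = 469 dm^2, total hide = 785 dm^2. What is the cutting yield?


59.7%

Yield = usable / total x 100
Yield = 469 / 785 x 100 = 59.7%


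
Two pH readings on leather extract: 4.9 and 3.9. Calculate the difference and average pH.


Difference = |4.9 - 3.9| = 1.0
Average = (4.9 + 3.9) / 2 = 4.40


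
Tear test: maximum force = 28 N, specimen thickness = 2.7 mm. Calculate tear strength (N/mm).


Tear strength = force / thickness
Tear = 28 / 2.7 = 10.4 N/mm


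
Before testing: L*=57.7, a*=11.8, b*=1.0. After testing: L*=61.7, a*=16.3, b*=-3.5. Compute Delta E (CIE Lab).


dL = 61.7 - 57.7 = 4.0
da = 16.3 - 11.8 = 4.5
db = -3.5 - 1.0 = -4.5
dE = sqrt((4.0)^2 + (4.5)^2 + (-4.5)^2) = 7.52


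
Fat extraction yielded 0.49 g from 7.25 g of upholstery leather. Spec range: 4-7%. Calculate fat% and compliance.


Fat content = 6.8%
Compliant: Yes


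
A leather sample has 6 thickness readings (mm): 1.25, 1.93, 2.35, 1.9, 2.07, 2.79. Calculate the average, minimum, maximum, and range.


Sum = 12.29
Average = 12.29 / 6 = 2.05 mm
Minimum = 1.25 mm
Maximum = 2.79 mm
Range = 2.79 - 1.25 = 1.54 mm


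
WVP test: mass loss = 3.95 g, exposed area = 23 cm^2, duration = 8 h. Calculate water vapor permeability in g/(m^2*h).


WVP = mass_loss / (area x time) x 10000
WVP = 3.95 / (23 x 8) x 10000
WVP = 3.95 / 184 x 10000 = 214.67 g/(m^2*h)


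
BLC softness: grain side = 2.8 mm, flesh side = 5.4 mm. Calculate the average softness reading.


4.10 mm

Average = (2.8 + 5.4) / 2
Average = 4.10 mm


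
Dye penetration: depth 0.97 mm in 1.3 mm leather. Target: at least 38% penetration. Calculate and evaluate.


Penetration = 74.6%
Meets target: Yes

Penetration = 0.97 / 1.3 x 100 = 74.6%
Target: 38%
Meets target: Yes


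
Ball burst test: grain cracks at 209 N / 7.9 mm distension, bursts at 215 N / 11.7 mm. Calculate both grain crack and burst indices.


Crack index = 209 / 7.9 = 26.5 N/mm
Burst index = 215 / 11.7 = 18.4 N/mm


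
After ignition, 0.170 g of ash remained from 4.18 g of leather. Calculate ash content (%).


Ash% = 0.170 / 4.18 x 100
Ash% = 4.07%


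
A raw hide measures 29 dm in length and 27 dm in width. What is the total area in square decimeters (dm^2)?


Area = length x width
Area = 29 x 27 = 783 dm^2


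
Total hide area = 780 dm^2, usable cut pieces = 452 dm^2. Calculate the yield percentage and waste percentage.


Yield = 57.9%
Waste = 42.1%

Yield = 452 / 780 x 100 = 57.9%
Waste = 780 - 452 = 328 dm^2
Waste% = 100 - 57.9 = 42.1%


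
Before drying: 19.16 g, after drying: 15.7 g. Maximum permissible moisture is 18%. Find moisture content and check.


MC = (19.16 - 15.7) / 19.16 x 100 = 18.1%
Maximum: 18%
Acceptable: No


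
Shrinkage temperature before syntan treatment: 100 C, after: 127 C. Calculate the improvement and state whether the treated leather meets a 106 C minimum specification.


Improvement = 27 C
Meets 106 C spec: Yes

Improvement = 127 - 100 = 27 C
Spec check: 127 C >= 106 C? Yes


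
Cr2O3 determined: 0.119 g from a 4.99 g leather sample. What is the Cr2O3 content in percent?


2.38%

Cr2O3% = 0.119 / 4.99 x 100
Cr2O3% = 2.38%


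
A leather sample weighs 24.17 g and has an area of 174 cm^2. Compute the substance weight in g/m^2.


Substance weight = mass / area x 10000
SW = 24.17 / 174 x 10000
SW = 1389.1 g/m^2


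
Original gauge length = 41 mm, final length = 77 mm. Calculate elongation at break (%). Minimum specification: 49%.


Extension = 77 - 41 = 36 mm
Elongation = 36 / 41 x 100 = 87.8%
Minimum required: 49%
Meets specification: Yes


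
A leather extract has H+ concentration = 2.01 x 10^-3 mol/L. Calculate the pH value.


pH = -log10[H+]
pH = -log10(2.01 x 10^-3) = 2.70


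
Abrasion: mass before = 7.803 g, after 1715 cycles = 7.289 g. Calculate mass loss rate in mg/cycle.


0.300 mg/cycle


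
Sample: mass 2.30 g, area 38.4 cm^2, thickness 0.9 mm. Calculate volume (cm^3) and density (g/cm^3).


Volume = 3.456 cm^3
Density = 0.666 g/cm^3

Thickness in cm = 0.9 / 10 = 0.09 cm
Volume = 38.4 x 0.09 = 3.456 cm^3
Density = 2.30 / 3.456 = 0.666 g/cm^3


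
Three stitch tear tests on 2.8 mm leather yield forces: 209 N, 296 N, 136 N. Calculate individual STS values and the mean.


STS1 = 209 / 2.8 = 74.6 N/mm
STS2 = 296 / 2.8 = 105.7 N/mm
STS3 = 136 / 2.8 = 48.6 N/mm
Mean = (74.6 + 105.7 + 48.6) / 3 = 76.3 N/mm


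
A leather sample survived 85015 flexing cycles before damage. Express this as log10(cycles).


log10(85015) = 4.93


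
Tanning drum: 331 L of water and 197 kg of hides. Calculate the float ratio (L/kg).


1.7

Float ratio = water / hide weight
Ratio = 331 / 197 = 1.7


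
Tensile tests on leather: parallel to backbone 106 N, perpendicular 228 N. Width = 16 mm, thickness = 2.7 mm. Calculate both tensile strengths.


Area = 16 x 2.7 = 43.2 mm^2
TS (parallel) = 106 / 43.2 = 2.45 N/mm^2
TS (perpendicular) = 228 / 43.2 = 5.28 N/mm^2


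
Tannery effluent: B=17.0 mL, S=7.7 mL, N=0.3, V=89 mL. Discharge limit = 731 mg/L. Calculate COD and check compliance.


COD = (17.0 - 7.7) x 0.3 x 8000 / 89 = 250.8 mg/L
Limit: 731 mg/L
Compliant: Yes


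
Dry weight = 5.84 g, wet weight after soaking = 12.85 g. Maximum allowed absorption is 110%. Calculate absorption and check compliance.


WA = (12.85 - 5.84) / 5.84 x 100 = 120.0%
Maximum allowed: 110%
Compliant: No


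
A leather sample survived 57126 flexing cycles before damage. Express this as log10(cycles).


log10(57126) = 4.76


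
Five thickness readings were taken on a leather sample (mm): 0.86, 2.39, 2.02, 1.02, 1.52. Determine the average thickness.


1.56 mm


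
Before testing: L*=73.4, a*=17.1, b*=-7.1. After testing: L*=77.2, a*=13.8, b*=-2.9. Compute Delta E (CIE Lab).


dL = 77.2 - 73.4 = 3.8
da = 13.8 - 17.1 = -3.3
db = -2.9 - (-7.1) = 4.2
dE = sqrt((3.8)^2 + (-3.3)^2 + (4.2)^2) = 6.56


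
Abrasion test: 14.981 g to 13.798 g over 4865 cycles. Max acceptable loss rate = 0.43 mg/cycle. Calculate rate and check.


Rate = 0.243 mg/cycle
Passes: Yes


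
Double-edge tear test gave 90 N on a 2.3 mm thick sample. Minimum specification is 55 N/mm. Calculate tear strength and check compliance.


Tear strength = 90 / 2.3 = 39.1 N/mm
Required minimum = 55 N/mm
Compliant: No


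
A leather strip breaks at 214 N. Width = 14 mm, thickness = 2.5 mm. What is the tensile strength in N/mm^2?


6.11 N/mm^2

Cross-sectional area = 14 x 2.5 = 35.0 mm^2
Tensile strength = 214 / 35.0 = 6.11 N/mm^2


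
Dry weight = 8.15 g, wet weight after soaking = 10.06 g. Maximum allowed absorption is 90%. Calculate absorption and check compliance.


WA = (10.06 - 8.15) / 8.15 x 100 = 23.4%
Maximum allowed: 90%
Compliant: Yes


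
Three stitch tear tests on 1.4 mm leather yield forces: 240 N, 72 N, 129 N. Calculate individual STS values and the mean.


STS1 = 171.4 N/mm
STS2 = 51.4 N/mm
STS3 = 92.1 N/mm
Mean = 105.0 N/mm

STS1 = 240 / 1.4 = 171.4 N/mm
STS2 = 72 / 1.4 = 51.4 N/mm
STS3 = 129 / 1.4 = 92.1 N/mm
Mean = (171.4 + 51.4 + 92.1) / 3 = 105.0 N/mm


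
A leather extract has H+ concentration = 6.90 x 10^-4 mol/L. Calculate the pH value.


pH = 3.16

pH = -log10[H+]
pH = -log10(6.90 x 10^-4) = 3.16


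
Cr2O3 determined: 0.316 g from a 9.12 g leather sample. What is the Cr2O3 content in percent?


3.46%

Cr2O3% = 0.316 / 9.12 x 100
Cr2O3% = 3.46%


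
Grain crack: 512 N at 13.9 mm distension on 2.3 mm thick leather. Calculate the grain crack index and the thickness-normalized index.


Crack index = 36.8 N/mm
Normalized index = 16.0 N/mm per mm


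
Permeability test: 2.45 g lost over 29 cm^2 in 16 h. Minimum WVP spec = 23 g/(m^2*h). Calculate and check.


WVP = 2.45 / (29 x 16) x 10000 = 52.80 g/(m^2*h)
Minimum: 23 g/(m^2*h)
Meets spec: Yes


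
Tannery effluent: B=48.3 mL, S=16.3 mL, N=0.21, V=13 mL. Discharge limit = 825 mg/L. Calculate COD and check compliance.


COD = 4135.4 mg/L
Compliant: No

COD = (48.3 - 16.3) x 0.21 x 8000 / 13 = 4135.4 mg/L
Limit: 825 mg/L
Compliant: No


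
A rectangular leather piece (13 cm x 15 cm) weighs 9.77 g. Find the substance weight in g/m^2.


501.0 g/m^2

Area = 13 x 15 = 195 cm^2
SW = 9.77 / 195 x 10000 = 501.0 g/m^2


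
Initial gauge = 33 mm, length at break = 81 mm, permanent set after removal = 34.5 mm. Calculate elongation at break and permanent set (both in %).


Elongation at break = (81 - 33) / 33 x 100 = 145.5%
Permanent set = (34.5 - 33) / 33 x 100 = 4.5%


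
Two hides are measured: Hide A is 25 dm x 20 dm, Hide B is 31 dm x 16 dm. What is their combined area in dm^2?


Hide A area = 25 x 20 = 500 dm^2
Hide B area = 31 x 16 = 496 dm^2
Total = 500 + 496 = 996 dm^2


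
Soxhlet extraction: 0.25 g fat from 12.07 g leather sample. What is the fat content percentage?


2.1%


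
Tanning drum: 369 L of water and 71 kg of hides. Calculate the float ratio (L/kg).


5.2

Float ratio = water / hide weight
Ratio = 369 / 71 = 5.2


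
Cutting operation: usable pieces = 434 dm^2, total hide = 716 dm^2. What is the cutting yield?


60.6%


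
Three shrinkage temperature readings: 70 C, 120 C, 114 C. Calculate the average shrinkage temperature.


101.3 C


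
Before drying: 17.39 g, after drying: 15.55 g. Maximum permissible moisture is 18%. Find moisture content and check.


Moisture content = 10.6%
Acceptable: Yes


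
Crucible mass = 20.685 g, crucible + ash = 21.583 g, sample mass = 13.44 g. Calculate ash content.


Ash mass = 21.583 - 20.685 = 0.898 g
Ash% = 0.898 / 13.44 x 100 = 6.68%


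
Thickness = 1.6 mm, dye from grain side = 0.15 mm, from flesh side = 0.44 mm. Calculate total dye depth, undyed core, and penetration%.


Total dyed = 0.59 mm
Undyed core = 1.01 mm
Penetration = 36.9%


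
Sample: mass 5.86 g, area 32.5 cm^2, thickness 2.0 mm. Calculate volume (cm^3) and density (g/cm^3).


Thickness in cm = 2.0 / 10 = 0.20 cm
Volume = 32.5 x 0.20 = 6.500 cm^3
Density = 5.86 / 6.500 = 0.902 g/cm^3


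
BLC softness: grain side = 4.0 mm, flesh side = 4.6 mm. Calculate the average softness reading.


Average = (4.0 + 4.6) / 2
Average = 4.30 mm


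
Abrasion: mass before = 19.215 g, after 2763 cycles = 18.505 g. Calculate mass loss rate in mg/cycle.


Mass loss = 19.215 - 18.505 = 0.710 g
Rate = 0.710 / 2763 x 1000 = 0.257 mg/cycle


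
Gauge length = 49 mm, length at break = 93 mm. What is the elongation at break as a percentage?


Extension = 93 - 49 = 44 mm
Elongation = 44 / 49 x 100 = 89.8%


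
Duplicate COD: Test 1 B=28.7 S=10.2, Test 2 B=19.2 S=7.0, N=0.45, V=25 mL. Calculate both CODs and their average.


COD1 = (28.7 - 10.2) x 0.45 x 8000 / 25 = 2664.0 mg/L
COD2 = (19.2 - 7.0) x 0.45 x 8000 / 25 = 1756.8 mg/L
Average = (2664.0 + 1756.8) / 2 = 2210.4 mg/L


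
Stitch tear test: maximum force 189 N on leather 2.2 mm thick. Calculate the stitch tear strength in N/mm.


85.9 N/mm


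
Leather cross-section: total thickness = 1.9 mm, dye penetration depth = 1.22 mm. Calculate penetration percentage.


Penetration% = 1.22 / 1.9 x 100
Penetration = 64.2%


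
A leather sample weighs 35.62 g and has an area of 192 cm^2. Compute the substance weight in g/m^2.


1855.2 g/m^2

Substance weight = mass / area x 10000
SW = 35.62 / 192 x 10000
SW = 1855.2 g/m^2


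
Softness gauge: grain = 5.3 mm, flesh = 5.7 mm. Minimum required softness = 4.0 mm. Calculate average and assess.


Average = (5.3 + 5.7) / 2 = 5.50 mm
Minimum = 4.0 mm
Meets requirement: Yes


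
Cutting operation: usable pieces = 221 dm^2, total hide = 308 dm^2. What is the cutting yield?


71.8%

Yield = usable / total x 100
Yield = 221 / 308 x 100 = 71.8%


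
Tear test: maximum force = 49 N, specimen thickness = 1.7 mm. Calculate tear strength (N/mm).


Tear strength = force / thickness
Tear = 49 / 1.7 = 28.8 N/mm


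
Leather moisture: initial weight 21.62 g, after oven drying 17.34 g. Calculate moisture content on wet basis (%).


19.8%

Moisture = 21.62 - 17.34 = 4.28 g
MC = 4.28 / 21.62 x 100 = 19.8%


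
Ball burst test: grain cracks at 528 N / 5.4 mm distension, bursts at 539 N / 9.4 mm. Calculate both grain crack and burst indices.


Crack index = 528 / 5.4 = 97.8 N/mm
Burst index = 539 / 9.4 = 57.3 N/mm


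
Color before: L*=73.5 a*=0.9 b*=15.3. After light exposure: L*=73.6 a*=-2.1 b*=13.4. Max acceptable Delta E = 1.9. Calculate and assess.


dL = 0.1, da = -3.0, db = -1.9
dE = sqrt((0.1)^2 + (-3.0)^2 + (-1.9)^2) = 3.55
Max = 1.9
Passes: No


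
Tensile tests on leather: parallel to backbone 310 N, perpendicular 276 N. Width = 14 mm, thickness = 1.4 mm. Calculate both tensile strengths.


Parallel = 15.82 N/mm^2
Perpendicular = 14.08 N/mm^2


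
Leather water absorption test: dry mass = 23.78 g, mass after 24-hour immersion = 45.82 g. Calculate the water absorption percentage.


92.7%


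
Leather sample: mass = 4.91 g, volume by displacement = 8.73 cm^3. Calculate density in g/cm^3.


Density = mass / volume
Density = 4.91 / 8.73 = 0.562 g/cm^3


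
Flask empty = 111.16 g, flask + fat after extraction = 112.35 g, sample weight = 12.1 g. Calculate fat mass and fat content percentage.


Fat mass = 1.19 g
Fat content = 9.8%

Fat mass = 112.35 - 111.16 = 1.19 g
Fat% = 1.19 / 12.1 x 100 = 9.8%


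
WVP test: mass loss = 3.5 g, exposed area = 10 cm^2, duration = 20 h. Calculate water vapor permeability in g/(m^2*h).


WVP = mass_loss / (area x time) x 10000
WVP = 3.5 / (10 x 20) x 10000
WVP = 3.5 / 200 x 10000 = 175.00 g/(m^2*h)


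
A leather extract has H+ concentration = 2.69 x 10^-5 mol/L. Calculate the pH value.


pH = -log10[H+]
pH = -log10(2.69 x 10^-5) = 4.57


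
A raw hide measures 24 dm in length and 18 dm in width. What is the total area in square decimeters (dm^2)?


Area = length x width
Area = 24 x 18 = 432 dm^2


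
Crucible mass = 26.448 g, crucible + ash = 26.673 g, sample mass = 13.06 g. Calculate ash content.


Ash mass = 0.225 g
Ash content = 1.72%


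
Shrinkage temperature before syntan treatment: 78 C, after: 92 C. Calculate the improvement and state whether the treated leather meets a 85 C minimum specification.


Improvement = 14 C
Meets 85 C spec: Yes

Improvement = 92 - 78 = 14 C
Spec check: 92 C >= 85 C? Yes


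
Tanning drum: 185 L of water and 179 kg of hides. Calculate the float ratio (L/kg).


Float ratio = water / hide weight
Ratio = 185 / 179 = 1.0


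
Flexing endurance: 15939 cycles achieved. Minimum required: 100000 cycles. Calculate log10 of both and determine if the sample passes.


Achieved: log10 = 4.20
Required: log10 = 5.00
Passes: No


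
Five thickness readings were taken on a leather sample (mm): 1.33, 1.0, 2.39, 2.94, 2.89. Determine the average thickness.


2.11 mm

Sum = 1.33 + 1.0 + 2.39 + 2.94 + 2.89 = 10.55
Average = 10.55 / 5 = 2.11 mm


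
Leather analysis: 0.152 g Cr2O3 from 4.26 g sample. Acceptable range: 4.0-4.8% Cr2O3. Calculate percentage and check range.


Cr2O3% = 0.152 / 4.26 x 100 = 3.57%
Acceptable range: 4.0 to 4.8%
Within range: No


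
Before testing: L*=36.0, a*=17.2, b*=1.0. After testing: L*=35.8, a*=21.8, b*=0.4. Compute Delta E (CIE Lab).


dL = 35.8 - 36.0 = -0.2
da = 21.8 - 17.2 = 4.6
db = 0.4 - 1.0 = -0.6
dE = sqrt((-0.2)^2 + (4.6)^2 + (-0.6)^2) = 4.64


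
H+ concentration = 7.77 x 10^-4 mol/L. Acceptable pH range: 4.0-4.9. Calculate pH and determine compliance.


pH = 3.11
Compliant: No

pH = -log10(7.77 x 10^-4) = 3.11
Range: 4.0 to 4.9
Compliant: No


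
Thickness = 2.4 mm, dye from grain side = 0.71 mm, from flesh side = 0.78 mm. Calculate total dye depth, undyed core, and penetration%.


Total dyed = 0.71 + 0.78 = 1.49 mm
Undyed core = 2.4 - 1.49 = 0.91 mm
Penetration = 1.49 / 2.4 x 100 = 62.1%


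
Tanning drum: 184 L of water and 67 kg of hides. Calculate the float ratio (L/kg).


Float ratio = water / hide weight
Ratio = 184 / 67 = 2.7


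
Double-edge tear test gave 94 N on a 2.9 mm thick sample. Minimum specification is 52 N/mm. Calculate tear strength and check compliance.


Tear strength = 32.4 N/mm
Compliant: No

Tear strength = 94 / 2.9 = 32.4 N/mm
Required minimum = 52 N/mm
Compliant: No


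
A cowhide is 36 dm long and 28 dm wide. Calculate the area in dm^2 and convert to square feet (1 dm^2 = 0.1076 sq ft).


Area = 36 x 28 = 1008 dm^2
Conversion: 1008 x 0.1076 = 108.46 sq ft


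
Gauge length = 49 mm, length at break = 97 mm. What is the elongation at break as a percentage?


98.0%


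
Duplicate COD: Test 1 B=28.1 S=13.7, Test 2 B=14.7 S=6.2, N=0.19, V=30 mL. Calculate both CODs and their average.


COD1 = (28.1 - 13.7) x 0.19 x 8000 / 30 = 729.6 mg/L
COD2 = (14.7 - 6.2) x 0.19 x 8000 / 30 = 430.7 mg/L
Average = (729.6 + 430.7) / 2 = 580.2 mg/L


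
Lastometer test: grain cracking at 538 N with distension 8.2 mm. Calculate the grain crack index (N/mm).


65.6 N/mm

Grain crack index = force / distension
Index = 538 / 8.2 = 65.6 N/mm


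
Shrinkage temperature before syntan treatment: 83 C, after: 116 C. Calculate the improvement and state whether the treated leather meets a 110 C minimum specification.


Improvement = 116 - 83 = 33 C
Spec check: 116 C >= 110 C? Yes


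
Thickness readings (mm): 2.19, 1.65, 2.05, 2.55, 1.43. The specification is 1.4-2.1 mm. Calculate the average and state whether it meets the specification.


Sum = 9.87
Average = 9.87 / 5 = 1.97 mm
Specification range: 1.4 to 2.1 mm
Within spec: Yes


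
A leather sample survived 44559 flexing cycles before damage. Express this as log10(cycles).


4.65

log10(44559) = 4.65


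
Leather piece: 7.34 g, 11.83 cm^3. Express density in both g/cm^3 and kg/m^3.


Density = 7.34 / 11.83 = 0.620 g/cm^3
Convert: 0.620 x 1000 = 620 kg/m^3


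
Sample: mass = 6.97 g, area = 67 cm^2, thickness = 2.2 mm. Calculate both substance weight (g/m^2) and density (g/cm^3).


SW = 6.97 / 67 x 10000 = 1040.3 g/m^2
Volume = 67 x 2.2 / 10 = 14.74 cm^3
Density = 6.97 / 14.74 = 0.473 g/cm^3


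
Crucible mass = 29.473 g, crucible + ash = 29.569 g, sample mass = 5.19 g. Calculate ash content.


Ash mass = 29.569 - 29.473 = 0.096 g
Ash% = 0.096 / 5.19 x 100 = 1.85%


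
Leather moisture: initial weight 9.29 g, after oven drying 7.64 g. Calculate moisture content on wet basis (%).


Moisture = 9.29 - 7.64 = 1.65 g
MC = 1.65 / 9.29 x 100 = 17.8%


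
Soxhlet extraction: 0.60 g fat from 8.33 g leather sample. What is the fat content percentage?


7.2%

Fat content = 0.60 / 8.33 x 100
Fat = 7.2%


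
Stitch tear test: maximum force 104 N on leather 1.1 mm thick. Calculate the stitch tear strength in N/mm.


Stitch tear strength = force / thickness
STS = 104 / 1.1 = 94.5 N/mm


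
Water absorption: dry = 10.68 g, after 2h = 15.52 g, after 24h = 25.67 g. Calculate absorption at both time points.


2h absorption = 45.3%
24h absorption = 140.4%

WA (2h) = (15.52 - 10.68) / 10.68 x 100 = 45.3%
WA (24h) = (25.67 - 10.68) / 10.68 x 100 = 140.4%


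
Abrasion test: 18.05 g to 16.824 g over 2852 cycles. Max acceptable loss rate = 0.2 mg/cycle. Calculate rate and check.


Rate = 0.430 mg/cycle
Passes: No

Loss = 18.05 - 16.824 = 1.226 g
Rate = 1.226 g / 2852 cycles x 1000 = 0.430 mg/cycle
Max = 0.2 mg/cycle
Passes: No


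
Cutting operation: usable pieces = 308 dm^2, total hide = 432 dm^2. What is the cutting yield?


71.3%


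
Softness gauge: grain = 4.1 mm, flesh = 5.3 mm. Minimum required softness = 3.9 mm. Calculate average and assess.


Average = (4.1 + 5.3) / 2 = 4.70 mm
Minimum = 3.9 mm
Meets requirement: Yes


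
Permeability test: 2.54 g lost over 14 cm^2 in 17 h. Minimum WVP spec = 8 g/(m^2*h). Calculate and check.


WVP = 2.54 / (14 x 17) x 10000 = 106.72 g/(m^2*h)
Minimum: 8 g/(m^2*h)
Meets spec: Yes


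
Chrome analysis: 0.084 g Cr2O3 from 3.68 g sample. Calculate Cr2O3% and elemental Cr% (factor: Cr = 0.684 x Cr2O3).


Cr2O3 = 2.28%
Cr = 1.56%


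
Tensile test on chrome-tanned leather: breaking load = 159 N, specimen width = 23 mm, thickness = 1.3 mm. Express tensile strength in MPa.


Cross-section = 23 x 1.3 = 29.9 mm^2
TS = 159 / 29.9 = 5.32 MPa
(1 N/mm^2 = 1 MPa)


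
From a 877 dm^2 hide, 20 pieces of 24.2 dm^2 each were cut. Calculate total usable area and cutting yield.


Total usable = 20 x 24.2 = 484.0 dm^2
Yield = 484.0 / 877 x 100 = 55.2%


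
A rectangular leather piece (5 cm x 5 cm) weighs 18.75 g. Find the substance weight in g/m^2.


Area = 5 x 5 = 25 cm^2
SW = 18.75 / 25 x 10000 = 7500.0 g/m^2


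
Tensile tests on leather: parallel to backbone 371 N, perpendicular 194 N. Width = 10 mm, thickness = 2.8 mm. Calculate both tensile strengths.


Area = 10 x 2.8 = 28.0 mm^2
TS (parallel) = 371 / 28.0 = 13.25 N/mm^2
TS (perpendicular) = 194 / 28.0 = 6.93 N/mm^2


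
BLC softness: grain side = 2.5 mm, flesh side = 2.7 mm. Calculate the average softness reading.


2.60 mm


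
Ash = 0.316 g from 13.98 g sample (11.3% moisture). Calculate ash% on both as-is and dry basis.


As-is ash = 2.26%
Dry-basis ash = 2.55%

As-is ash% = 0.316 / 13.98 x 100 = 2.26%
Dry mass = 13.98 x (100 - 11.3) / 100 = 12.40026 g
Dry-basis ash% = 0.316 / 12.40026 x 100 = 2.55%


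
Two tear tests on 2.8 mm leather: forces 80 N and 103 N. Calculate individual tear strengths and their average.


Tear 1 = 28.6 N/mm
Tear 2 = 36.8 N/mm
Average = 32.7 N/mm


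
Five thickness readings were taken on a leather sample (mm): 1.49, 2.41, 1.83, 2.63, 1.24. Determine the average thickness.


Sum = 1.49 + 2.41 + 1.83 + 2.63 + 1.24 = 9.60
Average = 9.60 / 5 = 1.92 mm


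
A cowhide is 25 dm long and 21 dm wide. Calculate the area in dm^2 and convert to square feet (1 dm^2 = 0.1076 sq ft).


525 dm^2
56.49 sq ft

Area = 25 x 21 = 525 dm^2
Conversion: 525 x 0.1076 = 56.49 sq ft


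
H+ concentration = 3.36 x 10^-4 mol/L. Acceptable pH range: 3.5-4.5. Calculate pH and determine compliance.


pH = -log10(3.36 x 10^-4) = 3.47
Range: 3.5 to 4.5
Compliant: No


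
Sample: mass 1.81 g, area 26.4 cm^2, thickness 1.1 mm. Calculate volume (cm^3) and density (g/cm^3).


Volume = 2.904 cm^3
Density = 0.623 g/cm^3

Thickness in cm = 1.1 / 10 = 0.11 cm
Volume = 26.4 x 0.11 = 2.904 cm^3
Density = 1.81 / 2.904 = 0.623 g/cm^3


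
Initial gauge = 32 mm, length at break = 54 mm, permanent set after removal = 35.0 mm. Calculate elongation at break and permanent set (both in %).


Elongation at break = (54 - 32) / 32 x 100 = 68.8%
Permanent set = (35.0 - 32) / 32 x 100 = 9.4%


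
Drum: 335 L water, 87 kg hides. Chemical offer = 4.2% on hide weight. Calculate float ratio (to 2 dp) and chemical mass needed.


Float ratio = 335 / 87 = 3.85
Chemical = 87 x 4.2 / 100 = 3.654 kg


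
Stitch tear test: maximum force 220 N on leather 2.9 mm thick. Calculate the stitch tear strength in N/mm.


75.9 N/mm


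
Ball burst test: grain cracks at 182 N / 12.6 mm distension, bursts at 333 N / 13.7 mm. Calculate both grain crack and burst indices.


Crack index = 182 / 12.6 = 14.4 N/mm
Burst index = 333 / 13.7 = 24.3 N/mm


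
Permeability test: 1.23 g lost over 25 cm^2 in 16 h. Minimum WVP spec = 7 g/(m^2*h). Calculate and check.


WVP = 1.23 / (25 x 16) x 10000 = 30.75 g/(m^2*h)
Minimum: 7 g/(m^2*h)
Meets spec: Yes


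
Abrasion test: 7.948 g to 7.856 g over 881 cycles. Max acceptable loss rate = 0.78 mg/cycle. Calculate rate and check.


Loss = 7.948 - 7.856 = 0.092 g
Rate = 0.092 g / 881 cycles x 1000 = 0.104 mg/cycle
Max = 0.78 mg/cycle
Passes: Yes


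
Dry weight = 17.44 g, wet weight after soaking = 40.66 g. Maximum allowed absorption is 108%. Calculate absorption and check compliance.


WA = (40.66 - 17.44) / 17.44 x 100 = 133.1%
Maximum allowed: 108%
Compliant: No


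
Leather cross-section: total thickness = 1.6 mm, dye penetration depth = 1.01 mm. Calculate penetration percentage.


63.1%

Penetration% = 1.01 / 1.6 x 100
Penetration = 63.1%


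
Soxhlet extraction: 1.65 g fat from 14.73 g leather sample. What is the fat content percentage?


11.2%

Fat content = 1.65 / 14.73 x 100
Fat = 11.2%


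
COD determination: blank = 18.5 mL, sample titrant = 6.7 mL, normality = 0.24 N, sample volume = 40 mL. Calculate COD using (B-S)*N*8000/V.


COD = (18.5 - 6.7) x 0.24 x 8000 / 40
COD = 11.8 x 0.24 x 8000 / 40
COD = 566.4 mg/L


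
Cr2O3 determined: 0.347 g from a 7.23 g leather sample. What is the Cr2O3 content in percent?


Cr2O3% = 0.347 / 7.23 x 100
Cr2O3% = 4.80%


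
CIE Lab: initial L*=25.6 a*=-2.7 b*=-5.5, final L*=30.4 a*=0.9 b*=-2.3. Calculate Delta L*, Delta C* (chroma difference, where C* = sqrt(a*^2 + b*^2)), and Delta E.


Delta L* = 30.4 - 25.6 = 4.8
C1* = sqrt((-2.7)^2 + (-5.5)^2) = 6.127
C2* = sqrt((0.9)^2 + (-2.3)^2) = 2.470
Delta C* = 2.470 - 6.127 = -3.66
Delta E = sqrt((4.8)^2 + (3.6)^2 + (3.2)^2) = 6.80


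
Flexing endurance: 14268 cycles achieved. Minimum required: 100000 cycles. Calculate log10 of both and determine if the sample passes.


log10(14268) = 4.15
log10(100000) = 5.00
Passes: No


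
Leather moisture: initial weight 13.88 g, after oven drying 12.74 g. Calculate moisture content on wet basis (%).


Moisture = 13.88 - 12.74 = 1.14 g
MC = 1.14 / 13.88 x 100 = 8.2%


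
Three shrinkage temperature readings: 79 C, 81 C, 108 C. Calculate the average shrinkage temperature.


89.3 C

Average = (79 + 81 + 108) / 3
Average = 268 / 3 = 89.3 C


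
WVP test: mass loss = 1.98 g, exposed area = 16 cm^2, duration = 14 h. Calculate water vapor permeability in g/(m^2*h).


WVP = mass_loss / (area x time) x 10000
WVP = 1.98 / (16 x 14) x 10000
WVP = 1.98 / 224 x 10000 = 88.39 g/(m^2*h)


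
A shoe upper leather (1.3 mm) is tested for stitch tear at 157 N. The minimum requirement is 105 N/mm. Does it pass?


STS = 120.8 N/mm
Passes: Yes


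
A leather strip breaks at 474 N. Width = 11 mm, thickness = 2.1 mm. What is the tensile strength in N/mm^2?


20.52 N/mm^2


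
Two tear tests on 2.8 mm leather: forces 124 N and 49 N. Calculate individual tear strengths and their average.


Tear 1 = 124 / 2.8 = 44.3 N/mm
Tear 2 = 49 / 2.8 = 17.5 N/mm
Average = (44.3 + 17.5) / 2 = 30.9 N/mm


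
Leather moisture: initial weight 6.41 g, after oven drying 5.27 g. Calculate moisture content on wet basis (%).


17.8%

Moisture = 6.41 - 5.27 = 1.14 g
MC = 1.14 / 6.41 x 100 = 17.8%


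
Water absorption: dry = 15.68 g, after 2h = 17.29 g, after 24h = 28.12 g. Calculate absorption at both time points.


WA (2h) = (17.29 - 15.68) / 15.68 x 100 = 10.3%
WA (24h) = (28.12 - 15.68) / 15.68 x 100 = 79.3%


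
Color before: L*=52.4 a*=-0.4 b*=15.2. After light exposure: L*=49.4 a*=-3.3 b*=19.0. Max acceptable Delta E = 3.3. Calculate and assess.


Delta E = 5.64
Passes: No

dL = -3.0, da = -2.9, db = 3.8
dE = sqrt((-3.0)^2 + (-2.9)^2 + (3.8)^2) = 5.64
Max = 3.3
Passes: No


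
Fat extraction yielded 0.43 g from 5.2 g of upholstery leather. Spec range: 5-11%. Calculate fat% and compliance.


Fat content = 8.3%
Compliant: Yes

Fat% = 0.43 / 5.2 x 100 = 8.3%
Spec range: 5-11%
Compliant: Yes


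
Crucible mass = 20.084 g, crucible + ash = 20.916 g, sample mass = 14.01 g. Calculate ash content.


Ash mass = 20.916 - 20.084 = 0.832 g
Ash% = 0.832 / 14.01 x 100 = 5.94%


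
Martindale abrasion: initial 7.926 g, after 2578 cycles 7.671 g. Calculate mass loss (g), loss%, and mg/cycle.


Mass loss = 0.255 g
Loss = 3.22%
Rate = 0.099 mg/cycle

Loss = 7.926 - 7.671 = 0.255 g
Loss% = 0.255 / 7.926 x 100 = 3.22%
Rate = 0.255 / 2578 x 1000 = 0.099 mg/cycle


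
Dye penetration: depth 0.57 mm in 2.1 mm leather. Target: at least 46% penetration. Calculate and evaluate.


Penetration = 0.57 / 2.1 x 100 = 27.1%
Target: 46%
Meets target: No


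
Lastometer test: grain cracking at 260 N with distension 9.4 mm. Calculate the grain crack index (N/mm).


Grain crack index = force / distension
Index = 260 / 9.4 = 27.7 N/mm


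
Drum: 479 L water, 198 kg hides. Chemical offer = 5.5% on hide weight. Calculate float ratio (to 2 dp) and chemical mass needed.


Float ratio = 2.42
Chemical needed = 10.89 kg


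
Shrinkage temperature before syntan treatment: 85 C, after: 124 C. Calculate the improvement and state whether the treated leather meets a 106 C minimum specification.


Improvement = 39 C
Meets 106 C spec: Yes
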